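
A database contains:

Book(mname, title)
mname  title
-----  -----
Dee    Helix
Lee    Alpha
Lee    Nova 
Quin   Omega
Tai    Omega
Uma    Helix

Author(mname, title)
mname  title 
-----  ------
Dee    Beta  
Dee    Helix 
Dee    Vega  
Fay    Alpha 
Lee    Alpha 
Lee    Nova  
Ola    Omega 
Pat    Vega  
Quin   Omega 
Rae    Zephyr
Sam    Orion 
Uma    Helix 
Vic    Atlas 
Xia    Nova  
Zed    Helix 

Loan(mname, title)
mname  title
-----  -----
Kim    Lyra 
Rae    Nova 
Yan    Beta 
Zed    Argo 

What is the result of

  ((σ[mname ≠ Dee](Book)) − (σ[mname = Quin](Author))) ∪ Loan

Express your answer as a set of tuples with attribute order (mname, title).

{(Kim, Lyra), (Lee, Alpha), (Lee, Nova), (Rae, Nova), (Tai, Omega), (Uma, Helix), (Yan, Beta), (Zed, Argo)}

Filtering on mname ≠ Dee leaves {(Lee, Alpha), (Lee, Nova), (Quin, Omega), (Tai, Omega), (Uma, Helix)}.
Filtering on mname = Quin leaves {(Quin, Omega)}.
Difference: {(Lee, Alpha), (Lee, Nova), (Quin, Omega), (Tai, Omega), (Uma, Helix)} with {(Quin, Omega)} → {(Lee, Alpha), (Lee, Nova), (Tai, Omega), (Uma, Helix)}
Union: {(Lee, Alpha), (Lee, Nova), (Tai, Omega), (Uma, Helix)} with {(Kim, Lyra), (Rae, Nova), (Yan, Beta), (Zed, Argo)} → {(Kim, Lyra), (Lee, Alpha), (Lee, Nova), (Rae, Nova), (Tai, Omega), (Uma, Helix), (Yan, Beta), (Zed, Argo)}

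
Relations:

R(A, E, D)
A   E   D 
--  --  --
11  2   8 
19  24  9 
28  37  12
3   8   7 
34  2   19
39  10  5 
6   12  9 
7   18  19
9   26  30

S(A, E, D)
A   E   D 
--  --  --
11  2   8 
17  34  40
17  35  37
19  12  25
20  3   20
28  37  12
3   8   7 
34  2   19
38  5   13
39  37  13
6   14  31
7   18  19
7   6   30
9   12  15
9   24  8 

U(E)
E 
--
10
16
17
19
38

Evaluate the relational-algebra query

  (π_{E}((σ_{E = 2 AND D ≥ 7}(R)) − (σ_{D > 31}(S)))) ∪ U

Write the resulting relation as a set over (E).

{10, 16, 17, 19, 2, 38}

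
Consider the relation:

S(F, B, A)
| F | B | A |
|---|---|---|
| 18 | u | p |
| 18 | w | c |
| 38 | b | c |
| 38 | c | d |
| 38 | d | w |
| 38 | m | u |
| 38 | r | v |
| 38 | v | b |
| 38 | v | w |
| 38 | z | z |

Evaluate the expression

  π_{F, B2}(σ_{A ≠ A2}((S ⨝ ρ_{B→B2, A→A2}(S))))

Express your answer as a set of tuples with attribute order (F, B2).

ρ[B→B2, A→A2]: schema becomes (F, B2, A2); tuples unchanged.
Natural join on F: {(18, u, p, u, p), (18, u, p, w, c), (18, w, c, u, p), (18, w, c, w, c), (38, b, c, b, c), (38, b, c, c, d), (38, b, c, d, w), (38, b, c, m, u), (38, b, c, r, v), (38, b, c, v, b), (38, b, c, v, w), (38, b, c, z, z), (38, c, d, b, c), (38, c, d, c, d), (38, c, d, d, w), (38, c, d, m, u), (38, c, d, r, v), (38, c, d, v, b), (38, c, d, v, w), (38, c, d, z, z), (38, d, w, b, c), (38, d, w, c, d), (38, d, w, d, w), (38, d, w, m, u), (38, d, w, r, v), (38, d, w, v, b), (38, d, w, v, w), (38, d, w, z, z), (38, m, u, b, c), (38, m, u, c, d), (38, m, u, d, w), (38, m, u, m, u), (38, m, u, r, v), (38, m, u, v, b), (38, m, u, v, w), (38, m, u, z, z), (38, r, v, b, c), (38, r, v, c, d), (38, r, v, d, w), (38, r, v, m, u), (38, r, v, r, v), (38, r, v, v, b), (38, r, v, v, w), (38, r, v, z, z), (38, v, b, b, c), (38, v, b, c, d), (38, v, b, d, w), (38, v, b, m, u), (38, v, b, r, v), (38, v, b, v, b), (38, v, b, v, w), (38, v, b, z, z), (38, v, w, b, c), (38, v, w, c, d), (38, v, w, d, w), (38, v, w, m, u), (38, v, w, r, v), (38, v, w, v, b), (38, v, w, v, w), (38, v, w, z, z), (38, z, z, b, c), (38, z, z, c, d), (38, z, z, d, w), (38, z, z, m, u), (38, z, z, r, v), (38, z, z, v, b), (38, z, z, v, w), (38, z, z, z, z)}
Filtering on A ≠ A2 leaves {(18, u, p, w, c), (18, w, c, u, p), (38, b, c, c, d), (38, b, c, d, w), (38, b, c, m, u), (38, b, c, r, v), (38, b, c, v, b), (38, b, c, v, w), (38, b, c, z, z), (38, c, d, b, c), (38, c, d, d, w), (38, c, d, m, u), (38, c, d, r, v), (38, c, d, v, b), (38, c, d, v, w), (38, c, d, z, z), (38, d, w, b, c), (38, d, w, c, d), (38, d, w, m, u), (38, d, w, r, v), (38, d, w, v, b), (38, d, w, z, z), (38, m, u, b, c), (38, m, u, c, d), (38, m, u, d, w), (38, m, u, r, v), (38, m, u, v, b), (38, m, u, v, w), (38, m, u, z, z), (38, r, v, b, c), (38, r, v, c, d), (38, r, v, d, w), (38, r, v, m, u), (38, r, v, v, b), (38, r, v, v, w), (38, r, v, z, z), (38, v, b, b, c), (38, v, b, c, d), (38, v, b, d, w), (38, v, b, m, u), (38, v, b, r, v), (38, v, b, v, w), (38, v, b, z, z), (38, v, w, b, c), (38, v, w, c, d), (38, v, w, m, u), (38, v, w, r, v), (38, v, w, v, b), (38, v, w, z, z), (38, z, z, b, c), (38, z, z, c, d), (38, z, z, d, w), (38, z, z, m, u), (38, z, z, r, v), (38, z, z, v, b), (38, z, z, v, w)}.
π_{F, B2} gives {(18, u), (18, w), (38, b), (38, c), (38, d), (38, m), (38, r), (38, v), (38, z)} (47 duplicate(s) eliminated).

{(18, u), (18, w), (38, b), (38, c), (38, d), (38, m), (38, r), (38, v), (38, z)}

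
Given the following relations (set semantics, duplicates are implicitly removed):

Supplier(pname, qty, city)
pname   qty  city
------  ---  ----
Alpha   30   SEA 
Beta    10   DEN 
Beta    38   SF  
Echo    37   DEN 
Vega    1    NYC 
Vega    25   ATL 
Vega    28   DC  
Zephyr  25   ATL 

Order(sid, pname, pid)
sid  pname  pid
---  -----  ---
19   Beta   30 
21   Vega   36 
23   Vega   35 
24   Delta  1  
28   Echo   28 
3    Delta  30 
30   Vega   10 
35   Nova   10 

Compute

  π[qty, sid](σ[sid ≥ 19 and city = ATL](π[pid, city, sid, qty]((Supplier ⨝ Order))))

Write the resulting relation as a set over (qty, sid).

{(25, 21), (25, 23), (25, 30)}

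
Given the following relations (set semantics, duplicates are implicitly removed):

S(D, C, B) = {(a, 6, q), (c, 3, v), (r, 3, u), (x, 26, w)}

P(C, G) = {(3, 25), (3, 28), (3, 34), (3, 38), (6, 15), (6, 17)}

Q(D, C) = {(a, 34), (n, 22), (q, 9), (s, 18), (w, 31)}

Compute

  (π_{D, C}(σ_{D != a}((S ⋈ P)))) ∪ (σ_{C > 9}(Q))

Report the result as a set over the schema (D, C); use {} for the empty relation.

Natural join on C: {(a, 6, q, 15), (a, 6, q, 17), (c, 3, v, 25), (c, 3, v, 28), (c, 3, v, 34), (c, 3, v, 38), (r, 3, u, 25), (r, 3, u, 28), (r, 3, u, 34), (r, 3, u, 38)}
Filtering on D != a leaves {(c, 3, v, 25), (c, 3, v, 28), (c, 3, v, 34), (c, 3, v, 38), (r, 3, u, 25), (r, 3, u, 28), (r, 3, u, 34), (r, 3, u, 38)}.
Projecting to D, C (6 duplicate(s) eliminated): {(c, 3), (r, 3)}
Filtering on C > 9 leaves {(a, 34), (n, 22), (s, 18), (w, 31)}.
Union: {(c, 3), (r, 3)} with {(a, 34), (n, 22), (s, 18), (w, 31)} → {(a, 34), (c, 3), (n, 22), (r, 3), (s, 18), (w, 31)}

{(a, 34), (c, 3), (n, 22), (r, 3), (s, 18), (w, 31)}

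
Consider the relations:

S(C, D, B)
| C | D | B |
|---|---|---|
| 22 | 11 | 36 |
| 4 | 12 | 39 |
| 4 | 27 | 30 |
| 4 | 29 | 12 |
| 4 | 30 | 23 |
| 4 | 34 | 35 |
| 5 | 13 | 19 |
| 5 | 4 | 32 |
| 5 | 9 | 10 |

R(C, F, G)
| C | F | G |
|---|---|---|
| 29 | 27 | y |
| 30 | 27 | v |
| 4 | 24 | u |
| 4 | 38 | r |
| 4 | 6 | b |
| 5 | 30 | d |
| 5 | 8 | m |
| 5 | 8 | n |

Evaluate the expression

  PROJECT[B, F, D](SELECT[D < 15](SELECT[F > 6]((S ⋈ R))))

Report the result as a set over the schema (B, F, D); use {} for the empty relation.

{(10, 30, 9), (10, 8, 9), (19, 30, 13), (19, 8, 13), (32, 30, 4), (32, 8, 4), (39, 24, 12), (39, 38, 12)}

S ⋈ R (natural join on C): {(4, 12, 39, 24, u), (4, 12, 39, 38, r), (4, 12, 39, 6, b), (4, 27, 30, 24, u), (4, 27, 30, 38, r), (4, 27, 30, 6, b), (4, 29, 12, 24, u), (4, 29, 12, 38, r), (4, 29, 12, 6, b), (4, 30, 23, 24, u), (4, 30, 23, 38, r), (4, 30, 23, 6, b), (4, 34, 35, 24, u), (4, 34, 35, 38, r), (4, 34, 35, 6, b), (5, 13, 19, 30, d), (5, 13, 19, 8, m), (5, 13, 19, 8, n), (5, 4, 32, 30, d), (5, 4, 32, 8, m), (5, 4, 32, 8, n), (5, 9, 10, 30, d), (5, 9, 10, 8, m), (5, 9, 10, 8, n)}
σ[F > 6]: keep tuples satisfying F > 6 → {(4, 12, 39, 24, u), (4, 12, 39, 38, r), (4, 27, 30, 24, u), (4, 27, 30, 38, r), (4, 29, 12, 24, u), (4, 29, 12, 38, r), (4, 30, 23, 24, u), (4, 30, 23, 38, r), (4, 34, 35, 24, u), (4, 34, 35, 38, r), (5, 13, 19, 30, d), (5, 13, 19, 8, m), (5, 13, 19, 8, n), (5, 4, 32, 30, d), (5, 4, 32, 8, m), (5, 4, 32, 8, n), (5, 9, 10, 30, d), (5, 9, 10, 8, m), (5, 9, 10, 8, n)}
σ[D < 15]: keep tuples satisfying D < 15 → {(4, 12, 39, 24, u), (4, 12, 39, 38, r), (5, 13, 19, 30, d), (5, 13, 19, 8, m), (5, 13, 19, 8, n), (5, 4, 32, 30, d), (5, 4, 32, 8, m), (5, 4, 32, 8, n), (5, 9, 10, 30, d), (5, 9, 10, 8, m), (5, 9, 10, 8, n)}
π_{B, F, D} gives {(10, 30, 9), (10, 8, 9), (19, 30, 13), (19, 8, 13), (32, 30, 4), (32, 8, 4), (39, 24, 12), (39, 38, 12)} (3 duplicate(s) eliminated).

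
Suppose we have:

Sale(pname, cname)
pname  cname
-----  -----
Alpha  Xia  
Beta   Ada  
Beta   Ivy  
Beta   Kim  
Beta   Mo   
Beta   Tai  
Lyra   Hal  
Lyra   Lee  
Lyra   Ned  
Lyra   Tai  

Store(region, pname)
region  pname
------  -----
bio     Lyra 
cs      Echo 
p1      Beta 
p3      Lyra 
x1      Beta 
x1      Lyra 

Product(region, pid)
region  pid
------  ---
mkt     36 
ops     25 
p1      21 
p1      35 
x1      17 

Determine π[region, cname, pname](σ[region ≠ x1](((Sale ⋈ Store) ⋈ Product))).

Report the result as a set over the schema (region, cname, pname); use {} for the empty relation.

{(p1, Ada, Beta), (p1, Ivy, Beta), (p1, Kim, Beta), (p1, Mo, Beta), (p1, Tai, Beta)}

Natural join on pname: {(Beta, Ada, p1), (Beta, Ada, x1), (Beta, Ivy, p1), (Beta, Ivy, x1), (Beta, Kim, p1), (Beta, Kim, x1), (Beta, Mo, p1), (Beta, Mo, x1), (Beta, Tai, p1), (Beta, Tai, x1), (Lyra, Hal, bio), (Lyra, Hal, p3), (Lyra, Hal, x1), (Lyra, Lee, bio), (Lyra, Lee, p3), (Lyra, Lee, x1), (Lyra, Ned, bio), (Lyra, Ned, p3), (Lyra, Ned, x1), (Lyra, Tai, bio), (Lyra, Tai, p3), (Lyra, Tai, x1)}
Natural join on region: {(Beta, Ada, p1, 21), (Beta, Ada, p1, 35), (Beta, Ada, x1, 17), (Beta, Ivy, p1, 21), (Beta, Ivy, p1, 35), (Beta, Ivy, x1, 17), (Beta, Kim, p1, 21), (Beta, Kim, p1, 35), (Beta, Kim, x1, 17), (Beta, Mo, p1, 21), (Beta, Mo, p1, 35), (Beta, Mo, x1, 17), (Beta, Tai, p1, 21), (Beta, Tai, p1, 35), (Beta, Tai, x1, 17), (Lyra, Hal, x1, 17), (Lyra, Lee, x1, 17), (Lyra, Ned, x1, 17), (Lyra, Tai, x1, 17)}
Filtering on region ≠ x1 leaves {(Beta, Ada, p1, 21), (Beta, Ada, p1, 35), (Beta, Ivy, p1, 21), (Beta, Ivy, p1, 35), (Beta, Kim, p1, 21), (Beta, Kim, p1, 35), (Beta, Mo, p1, 21), (Beta, Mo, p1, 35), (Beta, Tai, p1, 21), (Beta, Tai, p1, 35)}.
Keep only column(s) region, cname, pname (5 duplicate(s) eliminated): {(p1, Ada, Beta), (p1, Ivy, Beta), (p1, Kim, Beta), (p1, Mo, Beta), (p1, Tai, Beta)}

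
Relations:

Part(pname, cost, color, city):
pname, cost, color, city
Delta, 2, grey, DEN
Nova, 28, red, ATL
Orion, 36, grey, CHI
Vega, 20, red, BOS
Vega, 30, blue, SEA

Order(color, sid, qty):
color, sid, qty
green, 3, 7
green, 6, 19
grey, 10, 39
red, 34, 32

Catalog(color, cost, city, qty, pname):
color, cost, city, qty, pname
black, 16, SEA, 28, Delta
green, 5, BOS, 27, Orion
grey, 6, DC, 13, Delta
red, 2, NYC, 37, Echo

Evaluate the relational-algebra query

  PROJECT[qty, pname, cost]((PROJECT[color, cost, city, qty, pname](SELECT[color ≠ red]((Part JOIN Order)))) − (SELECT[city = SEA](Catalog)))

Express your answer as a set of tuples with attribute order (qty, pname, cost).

Part ⋈ Order (natural join on color): {(Delta, 2, grey, DEN, 10, 39), (Nova, 28, red, ATL, 34, 32), (Orion, 36, grey, CHI, 10, 39), (Vega, 20, red, BOS, 34, 32)}
Selection color ≠ red: {(Delta, 2, grey, DEN, 10, 39), (Orion, 36, grey, CHI, 10, 39)}
π_{color, cost, city, qty, pname} gives {(grey, 2, DEN, 39, Delta), (grey, 36, CHI, 39, Orion)}.
Selection city = SEA: {(black, 16, SEA, 28, Delta)}
Set difference of the two operands is {(grey, 2, DEN, 39, Delta), (grey, 36, CHI, 39, Orion)}.
π_{qty, pname, cost} gives {(39, Delta, 2), (39, Orion, 36)}.

{(39, Delta, 2), (39, Orion, 36)}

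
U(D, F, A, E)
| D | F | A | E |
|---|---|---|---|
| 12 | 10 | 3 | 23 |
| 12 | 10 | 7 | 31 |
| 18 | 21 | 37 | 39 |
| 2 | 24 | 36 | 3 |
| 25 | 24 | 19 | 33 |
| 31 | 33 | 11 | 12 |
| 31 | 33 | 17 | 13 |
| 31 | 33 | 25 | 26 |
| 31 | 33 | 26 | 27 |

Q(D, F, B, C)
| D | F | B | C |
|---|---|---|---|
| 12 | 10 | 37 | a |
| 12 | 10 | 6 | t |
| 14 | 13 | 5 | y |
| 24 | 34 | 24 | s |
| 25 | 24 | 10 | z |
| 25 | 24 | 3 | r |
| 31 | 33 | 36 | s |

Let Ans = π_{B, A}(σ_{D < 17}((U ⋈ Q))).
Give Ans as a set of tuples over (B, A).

U ⋈ Q (natural join on D, F): {(12, 10, 3, 23, 37, a), (12, 10, 3, 23, 6, t), (12, 10, 7, 31, 37, a), (12, 10, 7, 31, 6, t), (25, 24, 19, 33, 10, z), (25, 24, 19, 33, 3, r), (31, 33, 11, 12, 36, s), (31, 33, 17, 13, 36, s), (31, 33, 25, 26, 36, s), (31, 33, 26, 27, 36, s)}
Filtering on D < 17 leaves {(12, 10, 3, 23, 37, a), (12, 10, 3, 23, 6, t), (12, 10, 7, 31, 37, a), (12, 10, 7, 31, 6, t)}.
π_{B, A} gives {(37, 3), (37, 7), (6, 3), (6, 7)}.

{(37, 3), (37, 7), (6, 3), (6, 7)}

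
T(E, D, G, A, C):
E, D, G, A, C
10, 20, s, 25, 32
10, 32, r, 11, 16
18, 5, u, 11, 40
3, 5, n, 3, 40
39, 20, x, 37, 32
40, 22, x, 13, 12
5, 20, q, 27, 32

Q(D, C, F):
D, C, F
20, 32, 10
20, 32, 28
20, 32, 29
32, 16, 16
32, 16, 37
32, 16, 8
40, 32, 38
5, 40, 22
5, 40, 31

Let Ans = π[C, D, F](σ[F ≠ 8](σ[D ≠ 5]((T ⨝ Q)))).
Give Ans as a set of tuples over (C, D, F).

Natural join on D, C: {(10, 20, s, 25, 32, 10), (10, 20, s, 25, 32, 28), (10, 20, s, 25, 32, 29), (10, 32, r, 11, 16, 16), (10, 32, r, 11, 16, 37), (10, 32, r, 11, 16, 8), (18, 5, u, 11, 40, 22), (18, 5, u, 11, 40, 31), (3, 5, n, 3, 40, 22), (3, 5, n, 3, 40, 31), (39, 20, x, 37, 32, 10), (39, 20, x, 37, 32, 28), (39, 20, x, 37, 32, 29), (5, 20, q, 27, 32, 10), (5, 20, q, 27, 32, 28), (5, 20, q, 27, 32, 29)}
σ[D ≠ 5]: keep tuples satisfying D ≠ 5 → {(10, 20, s, 25, 32, 10), (10, 20, s, 25, 32, 28), (10, 20, s, 25, 32, 29), (10, 32, r, 11, 16, 16), (10, 32, r, 11, 16, 37), (10, 32, r, 11, 16, 8), (39, 20, x, 37, 32, 10), (39, 20, x, 37, 32, 28), (39, 20, x, 37, 32, 29), (5, 20, q, 27, 32, 10), (5, 20, q, 27, 32, 28), (5, 20, q, 27, 32, 29)}
σ[F ≠ 8]: keep tuples satisfying F ≠ 8 → {(10, 20, s, 25, 32, 10), (10, 20, s, 25, 32, 28), (10, 20, s, 25, 32, 29), (10, 32, r, 11, 16, 16), (10, 32, r, 11, 16, 37), (39, 20, x, 37, 32, 10), (39, 20, x, 37, 32, 28), (39, 20, x, 37, 32, 29), (5, 20, q, 27, 32, 10), (5, 20, q, 27, 32, 28), (5, 20, q, 27, 32, 29)}
Projecting to C, D, F (6 duplicate(s) eliminated): {(16, 32, 16), (16, 32, 37), (32, 20, 10), (32, 20, 28), (32, 20, 29)}

{(16, 32, 16), (16, 32, 37), (32, 20, 10), (32, 20, 28), (32, 20, 29)}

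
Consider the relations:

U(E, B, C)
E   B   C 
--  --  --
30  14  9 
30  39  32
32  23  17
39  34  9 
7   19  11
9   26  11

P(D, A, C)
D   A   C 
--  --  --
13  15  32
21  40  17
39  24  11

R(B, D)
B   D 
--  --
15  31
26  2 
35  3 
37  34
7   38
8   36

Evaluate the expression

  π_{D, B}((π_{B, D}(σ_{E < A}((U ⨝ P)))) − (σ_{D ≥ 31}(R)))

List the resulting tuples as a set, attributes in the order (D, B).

{(21, 23), (39, 19), (39, 26)}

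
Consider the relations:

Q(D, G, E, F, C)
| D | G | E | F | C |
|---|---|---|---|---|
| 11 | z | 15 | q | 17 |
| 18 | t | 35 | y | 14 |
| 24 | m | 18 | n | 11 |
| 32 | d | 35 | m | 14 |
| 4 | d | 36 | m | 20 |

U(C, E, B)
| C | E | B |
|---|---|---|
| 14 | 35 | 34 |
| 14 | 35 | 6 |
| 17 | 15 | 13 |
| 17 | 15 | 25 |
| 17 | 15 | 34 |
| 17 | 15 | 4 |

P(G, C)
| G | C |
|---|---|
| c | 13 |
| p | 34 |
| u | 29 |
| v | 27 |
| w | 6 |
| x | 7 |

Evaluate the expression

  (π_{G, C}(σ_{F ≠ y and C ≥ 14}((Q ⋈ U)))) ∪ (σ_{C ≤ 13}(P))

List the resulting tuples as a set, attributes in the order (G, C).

Q ⋈ U (natural join on E, C): {(11, z, 15, q, 17, 13), (11, z, 15, q, 17, 25), (11, z, 15, q, 17, 34), (11, z, 15, q, 17, 4), (18, t, 35, y, 14, 34), (18, t, 35, y, 14, 6), (32, d, 35, m, 14, 34), (32, d, 35, m, 14, 6)}
σ[F ≠ y and C ≥ 14]: keep tuples satisfying F ≠ y and C ≥ 14 → {(11, z, 15, q, 17, 13), (11, z, 15, q, 17, 25), (11, z, 15, q, 17, 34), (11, z, 15, q, 17, 4), (32, d, 35, m, 14, 34), (32, d, 35, m, 14, 6)}
Keep only column(s) G, C (4 duplicate(s) eliminated): {(d, 14), (z, 17)}
σ[C ≤ 13]: keep tuples satisfying C ≤ 13 → {(c, 13), (w, 6), (x, 7)}
Set union of the two operands is {(c, 13), (d, 14), (w, 6), (x, 7), (z, 17)}.

{(c, 13), (d, 14), (w, 6), (x, 7), (z, 17)}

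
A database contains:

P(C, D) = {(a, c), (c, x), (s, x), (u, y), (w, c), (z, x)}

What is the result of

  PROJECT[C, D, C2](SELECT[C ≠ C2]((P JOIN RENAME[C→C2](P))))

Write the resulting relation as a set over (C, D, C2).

ρ[C→C2]: schema becomes (C2, D); tuples unchanged.
Joining P and RENAME[C→C2](P) on D yields {(a, c, a), (a, c, w), (c, x, c), (c, x, s), (c, x, z), (s, x, c), (s, x, s), (s, x, z), (u, y, u), (w, c, a), (w, c, w), (z, x, c), (z, x, s), (z, x, z)}.
Apply σ_{C ≠ C2}; surviving tuples: {(a, c, w), (c, x, s), (c, x, z), (s, x, c), (s, x, z), (w, c, a), (z, x, c), (z, x, s)}
π[C, D, C2]: project onto (C, D, C2) → {(a, c, w), (c, x, s), (c, x, z), (s, x, c), (s, x, z), (w, c, a), (z, x, c), (z, x, s)}

{(a, c, w), (c, x, s), (c, x, z), (s, x, c), (s, x, z), (w, c, a), (z, x, c), (z, x, s)}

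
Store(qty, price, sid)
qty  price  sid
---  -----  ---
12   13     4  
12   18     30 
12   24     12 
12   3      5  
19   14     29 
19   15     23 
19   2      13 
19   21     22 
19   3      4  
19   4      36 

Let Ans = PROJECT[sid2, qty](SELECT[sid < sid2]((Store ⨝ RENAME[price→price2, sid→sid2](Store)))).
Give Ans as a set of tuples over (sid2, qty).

{(12, 12), (13, 19), (22, 19), (23, 19), (29, 19), (30, 12), (36, 19), (5, 12)}

ρ[price→price2, sid→sid2]: schema becomes (qty, price2, sid2); tuples unchanged.
Joining Store and RENAME[price→price2, sid→sid2](Store) on qty yields {(12, 13, 4, 13, 4), (12, 13, 4, 18, 30), (12, 13, 4, 24, 12), (12, 13, 4, 3, 5), (12, 18, 30, 13, 4), (12, 18, 30, 18, 30), (12, 18, 30, 24, 12), (12, 18, 30, 3, 5), (12, 24, 12, 13, 4), (12, 24, 12, 18, 30), (12, 24, 12, 24, 12), (12, 24, 12, 3, 5), (12, 3, 5, 13, 4), (12, 3, 5, 18, 30), (12, 3, 5, 24, 12), (12, 3, 5, 3, 5), (19, 14, 29, 14, 29), (19, 14, 29, 15, 23), (19, 14, 29, 2, 13), (19, 14, 29, 21, 22), (19, 14, 29, 3, 4), (19, 14, 29, 4, 36), (19, 15, 23, 14, 29), (19, 15, 23, 15, 23), (19, 15, 23, 2, 13), (19, 15, 23, 21, 22), (19, 15, 23, 3, 4), (19, 15, 23, 4, 36), (19, 2, 13, 14, 29), (19, 2, 13, 15, 23), (19, 2, 13, 2, 13), (19, 2, 13, 21, 22), (19, 2, 13, 3, 4), (19, 2, 13, 4, 36), (19, 21, 22, 14, 29), (19, 21, 22, 15, 23), (19, 21, 22, 2, 13), (19, 21, 22, 21, 22), (19, 21, 22, 3, 4), (19, 21, 22, 4, 36), (19, 3, 4, 14, 29), (19, 3, 4, 15, 23), (19, 3, 4, 2, 13), (19, 3, 4, 21, 22), (19, 3, 4, 3, 4), (19, 3, 4, 4, 36), (19, 4, 36, 14, 29), (19, 4, 36, 15, 23), (19, 4, 36, 2, 13), (19, 4, 36, 21, 22), (19, 4, 36, 3, 4), (19, 4, 36, 4, 36)}.
Filtering on sid < sid2 leaves {(12, 13, 4, 18, 30), (12, 13, 4, 24, 12), (12, 13, 4, 3, 5), (12, 24, 12, 18, 30), (12, 3, 5, 18, 30), (12, 3, 5, 24, 12), (19, 14, 29, 4, 36), (19, 15, 23, 14, 29), (19, 15, 23, 4, 36), (19, 2, 13, 14, 29), (19, 2, 13, 15, 23), (19, 2, 13, 21, 22), (19, 2, 13, 4, 36), (19, 21, 22, 14, 29), (19, 21, 22, 15, 23), (19, 21, 22, 4, 36), (19, 3, 4, 14, 29), (19, 3, 4, 15, 23), (19, 3, 4, 2, 13), (19, 3, 4, 21, 22), (19, 3, 4, 4, 36)}.
π[sid2, qty]: project onto (sid2, qty) (13 duplicate(s) eliminated) → {(12, 12), (13, 19), (22, 19), (23, 19), (29, 19), (30, 12), (36, 19), (5, 12)}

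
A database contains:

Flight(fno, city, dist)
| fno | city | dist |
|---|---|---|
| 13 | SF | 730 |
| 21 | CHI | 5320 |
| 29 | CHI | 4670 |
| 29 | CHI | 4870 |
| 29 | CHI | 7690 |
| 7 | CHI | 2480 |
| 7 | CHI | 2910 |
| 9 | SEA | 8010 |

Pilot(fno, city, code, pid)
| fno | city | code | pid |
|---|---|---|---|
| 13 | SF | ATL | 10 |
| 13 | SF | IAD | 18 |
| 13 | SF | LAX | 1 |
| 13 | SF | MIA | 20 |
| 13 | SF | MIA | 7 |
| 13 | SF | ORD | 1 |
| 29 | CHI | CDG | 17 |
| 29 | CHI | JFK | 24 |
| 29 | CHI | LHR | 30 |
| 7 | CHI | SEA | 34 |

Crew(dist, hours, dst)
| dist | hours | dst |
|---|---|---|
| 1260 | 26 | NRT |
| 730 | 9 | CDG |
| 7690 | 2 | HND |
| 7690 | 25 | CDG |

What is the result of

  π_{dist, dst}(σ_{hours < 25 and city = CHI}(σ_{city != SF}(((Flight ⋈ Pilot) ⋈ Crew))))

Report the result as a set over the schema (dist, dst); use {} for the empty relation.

{(7690, HND)}

Natural join on fno, city: {(13, SF, 730, ATL, 10), (13, SF, 730, IAD, 18), (13, SF, 730, LAX, 1), (13, SF, 730, MIA, 20), (13, SF, 730, MIA, 7), (13, SF, 730, ORD, 1), (29, CHI, 4670, CDG, 17), (29, CHI, 4670, JFK, 24), (29, CHI, 4670, LHR, 30), (29, CHI, 4870, CDG, 17), (29, CHI, 4870, JFK, 24), (29, CHI, 4870, LHR, 30), (29, CHI, 7690, CDG, 17), (29, CHI, 7690, JFK, 24), (29, CHI, 7690, LHR, 30), (7, CHI, 2480, SEA, 34), (7, CHI, 2910, SEA, 34)}
Natural join on dist: {(13, SF, 730, ATL, 10, 9, CDG), (13, SF, 730, IAD, 18, 9, CDG), (13, SF, 730, LAX, 1, 9, CDG), (13, SF, 730, MIA, 20, 9, CDG), (13, SF, 730, MIA, 7, 9, CDG), (13, SF, 730, ORD, 1, 9, CDG), (29, CHI, 7690, CDG, 17, 2, HND), (29, CHI, 7690, CDG, 17, 25, CDG), (29, CHI, 7690, JFK, 24, 2, HND), (29, CHI, 7690, JFK, 24, 25, CDG), (29, CHI, 7690, LHR, 30, 2, HND), (29, CHI, 7690, LHR, 30, 25, CDG)}
Filtering on city != SF leaves {(29, CHI, 7690, CDG, 17, 2, HND), (29, CHI, 7690, CDG, 17, 25, CDG), (29, CHI, 7690, JFK, 24, 2, HND), (29, CHI, 7690, JFK, 24, 25, CDG), (29, CHI, 7690, LHR, 30, 2, HND), (29, CHI, 7690, LHR, 30, 25, CDG)}.
Filtering on hours < 25 and city = CHI leaves {(29, CHI, 7690, CDG, 17, 2, HND), (29, CHI, 7690, JFK, 24, 2, HND), (29, CHI, 7690, LHR, 30, 2, HND)}.
Projecting to dist, dst (2 duplicate(s) eliminated): {(7690, HND)}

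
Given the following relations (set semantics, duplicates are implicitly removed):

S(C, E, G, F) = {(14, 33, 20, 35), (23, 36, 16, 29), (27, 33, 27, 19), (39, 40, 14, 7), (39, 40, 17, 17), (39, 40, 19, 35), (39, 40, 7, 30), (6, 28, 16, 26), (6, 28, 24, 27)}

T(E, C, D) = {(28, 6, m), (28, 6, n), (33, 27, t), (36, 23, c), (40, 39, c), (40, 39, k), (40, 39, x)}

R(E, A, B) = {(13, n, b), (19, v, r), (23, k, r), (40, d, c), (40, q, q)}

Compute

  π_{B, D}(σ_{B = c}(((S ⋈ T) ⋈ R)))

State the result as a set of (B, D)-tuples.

Natural join on C, E: {(23, 36, 16, 29, c), (27, 33, 27, 19, t), (39, 40, 14, 7, c), (39, 40, 14, 7, k), (39, 40, 14, 7, x), (39, 40, 17, 17, c), (39, 40, 17, 17, k), (39, 40, 17, 17, x), (39, 40, 19, 35, c), (39, 40, 19, 35, k), (39, 40, 19, 35, x), (39, 40, 7, 30, c), (39, 40, 7, 30, k), (39, 40, 7, 30, x), (6, 28, 16, 26, m), (6, 28, 16, 26, n), (6, 28, 24, 27, m), (6, 28, 24, 27, n)}
Natural join on E: {(39, 40, 14, 7, c, d, c), (39, 40, 14, 7, c, q, q), (39, 40, 14, 7, k, d, c), (39, 40, 14, 7, k, q, q), (39, 40, 14, 7, x, d, c), (39, 40, 14, 7, x, q, q), (39, 40, 17, 17, c, d, c), (39, 40, 17, 17, c, q, q), (39, 40, 17, 17, k, d, c), (39, 40, 17, 17, k, q, q), (39, 40, 17, 17, x, d, c), (39, 40, 17, 17, x, q, q), (39, 40, 19, 35, c, d, c), (39, 40, 19, 35, c, q, q), (39, 40, 19, 35, k, d, c), (39, 40, 19, 35, k, q, q), (39, 40, 19, 35, x, d, c), (39, 40, 19, 35, x, q, q), (39, 40, 7, 30, c, d, c), (39, 40, 7, 30, c, q, q), (39, 40, 7, 30, k, d, c), (39, 40, 7, 30, k, q, q), (39, 40, 7, 30, x, d, c), (39, 40, 7, 30, x, q, q)}
Filtering on B = c leaves {(39, 40, 14, 7, c, d, c), (39, 40, 14, 7, k, d, c), (39, 40, 14, 7, x, d, c), (39, 40, 17, 17, c, d, c), (39, 40, 17, 17, k, d, c), (39, 40, 17, 17, x, d, c), (39, 40, 19, 35, c, d, c), (39, 40, 19, 35, k, d, c), (39, 40, 19, 35, x, d, c), (39, 40, 7, 30, c, d, c), (39, 40, 7, 30, k, d, c), (39, 40, 7, 30, x, d, c)}.
π_{B, D} gives {(c, c), (c, k), (c, x)} (9 duplicate(s) eliminated).

{(c, c), (c, k), (c, x)}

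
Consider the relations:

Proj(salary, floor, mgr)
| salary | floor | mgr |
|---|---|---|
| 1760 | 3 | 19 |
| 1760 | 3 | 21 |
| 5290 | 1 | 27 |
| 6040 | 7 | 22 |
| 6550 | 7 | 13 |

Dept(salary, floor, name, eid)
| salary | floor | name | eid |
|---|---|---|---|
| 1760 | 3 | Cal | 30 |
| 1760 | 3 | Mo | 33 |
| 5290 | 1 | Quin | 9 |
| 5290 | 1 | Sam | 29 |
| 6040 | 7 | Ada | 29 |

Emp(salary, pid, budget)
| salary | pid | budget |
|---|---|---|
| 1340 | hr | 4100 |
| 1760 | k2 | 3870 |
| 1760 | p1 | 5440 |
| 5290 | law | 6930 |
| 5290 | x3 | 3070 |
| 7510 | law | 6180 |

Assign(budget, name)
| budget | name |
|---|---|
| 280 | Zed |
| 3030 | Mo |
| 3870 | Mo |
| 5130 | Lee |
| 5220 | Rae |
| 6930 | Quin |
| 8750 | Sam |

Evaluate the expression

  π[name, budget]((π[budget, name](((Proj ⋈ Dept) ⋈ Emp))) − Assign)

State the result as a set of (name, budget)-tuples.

{(Cal, 3870), (Cal, 5440), (Mo, 5440), (Quin, 3070), (Sam, 3070), (Sam, 6930)}

Proj ⋈ Dept (natural join on salary, floor): {(1760, 3, 19, Cal, 30), (1760, 3, 19, Mo, 33), (1760, 3, 21, Cal, 30), (1760, 3, 21, Mo, 33), (5290, 1, 27, Quin, 9), (5290, 1, 27, Sam, 29), (6040, 7, 22, Ada, 29)}
(Proj ⋈ Dept) ⋈ Emp (natural join on salary): {(1760, 3, 19, Cal, 30, k2, 3870), (1760, 3, 19, Cal, 30, p1, 5440), (1760, 3, 19, Mo, 33, k2, 3870), (1760, 3, 19, Mo, 33, p1, 5440), (1760, 3, 21, Cal, 30, k2, 3870), (1760, 3, 21, Cal, 30, p1, 5440), (1760, 3, 21, Mo, 33, k2, 3870), (1760, 3, 21, Mo, 33, p1, 5440), (5290, 1, 27, Quin, 9, law, 6930), (5290, 1, 27, Quin, 9, x3, 3070), (5290, 1, 27, Sam, 29, law, 6930), (5290, 1, 27, Sam, 29, x3, 3070)}
π_{budget, name} gives {(3070, Quin), (3070, Sam), (3870, Cal), (3870, Mo), (5440, Cal), (5440, Mo), (6930, Quin), (6930, Sam)} (4 duplicate(s) eliminated).
Difference: {(3070, Quin), (3070, Sam), (3870, Cal), (3870, Mo), (5440, Cal), (5440, Mo), (6930, Quin), (6930, Sam)} with {(280, Zed), (3030, Mo), (3870, Mo), (5130, Lee), (5220, Rae), (6930, Quin), (8750, Sam)} → {(3070, Quin), (3070, Sam), (3870, Cal), (5440, Cal), (5440, Mo), (6930, Sam)}
π_{name, budget} gives {(Cal, 3870), (Cal, 5440), (Mo, 5440), (Quin, 3070), (Sam, 3070), (Sam, 6930)}.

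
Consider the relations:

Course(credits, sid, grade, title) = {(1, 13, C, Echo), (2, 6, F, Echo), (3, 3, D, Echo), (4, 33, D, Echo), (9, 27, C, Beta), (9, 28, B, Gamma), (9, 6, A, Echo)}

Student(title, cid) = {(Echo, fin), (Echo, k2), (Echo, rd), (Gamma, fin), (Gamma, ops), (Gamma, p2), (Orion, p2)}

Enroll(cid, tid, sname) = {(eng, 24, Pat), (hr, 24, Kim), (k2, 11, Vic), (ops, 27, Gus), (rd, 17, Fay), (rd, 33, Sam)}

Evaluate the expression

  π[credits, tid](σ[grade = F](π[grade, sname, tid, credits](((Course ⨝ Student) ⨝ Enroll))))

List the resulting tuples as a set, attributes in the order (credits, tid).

Joining Course and Student on title yields {(1, 13, C, Echo, fin), (1, 13, C, Echo, k2), (1, 13, C, Echo, rd), (2, 6, F, Echo, fin), (2, 6, F, Echo, k2), (2, 6, F, Echo, rd), (3, 3, D, Echo, fin), (3, 3, D, Echo, k2), (3, 3, D, Echo, rd), (4, 33, D, Echo, fin), (4, 33, D, Echo, k2), (4, 33, D, Echo, rd), (9, 28, B, Gamma, fin), (9, 28, B, Gamma, ops), (9, 28, B, Gamma, p2), (9, 6, A, Echo, fin), (9, 6, A, Echo, k2), (9, 6, A, Echo, rd)}.
Joining (Course ⨝ Student) and Enroll on cid yields {(1, 13, C, Echo, k2, 11, Vic), (1, 13, C, Echo, rd, 17, Fay), (1, 13, C, Echo, rd, 33, Sam), (2, 6, F, Echo, k2, 11, Vic), (2, 6, F, Echo, rd, 17, Fay), (2, 6, F, Echo, rd, 33, Sam), (3, 3, D, Echo, k2, 11, Vic), (3, 3, D, Echo, rd, 17, Fay), (3, 3, D, Echo, rd, 33, Sam), (4, 33, D, Echo, k2, 11, Vic), (4, 33, D, Echo, rd, 17, Fay), (4, 33, D, Echo, rd, 33, Sam), (9, 28, B, Gamma, ops, 27, Gus), (9, 6, A, Echo, k2, 11, Vic), (9, 6, A, Echo, rd, 17, Fay), (9, 6, A, Echo, rd, 33, Sam)}.
π[grade, sname, tid, credits]: project onto (grade, sname, tid, credits) → {(A, Fay, 17, 9), (A, Sam, 33, 9), (A, Vic, 11, 9), (B, Gus, 27, 9), (C, Fay, 17, 1), (C, Sam, 33, 1), (C, Vic, 11, 1), (D, Fay, 17, 3), (D, Fay, 17, 4), (D, Sam, 33, 3), (D, Sam, 33, 4), (D, Vic, 11, 3), (D, Vic, 11, 4), (F, Fay, 17, 2), (F, Sam, 33, 2), (F, Vic, 11, 2)}
Filtering on grade = F leaves {(F, Fay, 17, 2), (F, Sam, 33, 2), (F, Vic, 11, 2)}.
π[credits, tid]: project onto (credits, tid) → {(2, 11), (2, 17), (2, 33)}

{(2, 11), (2, 17), (2, 33)}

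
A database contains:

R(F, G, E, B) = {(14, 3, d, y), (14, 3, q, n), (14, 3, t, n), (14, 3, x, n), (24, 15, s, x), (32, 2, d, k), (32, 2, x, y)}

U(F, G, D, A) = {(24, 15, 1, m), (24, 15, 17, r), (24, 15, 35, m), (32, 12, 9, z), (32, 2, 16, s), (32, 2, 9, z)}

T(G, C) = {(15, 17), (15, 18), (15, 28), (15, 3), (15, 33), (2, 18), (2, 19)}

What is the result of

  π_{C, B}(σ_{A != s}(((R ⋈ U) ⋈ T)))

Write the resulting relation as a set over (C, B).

Joining R and U on F, G yields {(24, 15, s, x, 1, m), (24, 15, s, x, 17, r), (24, 15, s, x, 35, m), (32, 2, d, k, 16, s), (32, 2, d, k, 9, z), (32, 2, x, y, 16, s), (32, 2, x, y, 9, z)}.
Joining (R ⋈ U) and T on G yields {(24, 15, s, x, 1, m, 17), (24, 15, s, x, 1, m, 18), (24, 15, s, x, 1, m, 28), (24, 15, s, x, 1, m, 3), (24, 15, s, x, 1, m, 33), (24, 15, s, x, 17, r, 17), (24, 15, s, x, 17, r, 18), (24, 15, s, x, 17, r, 28), (24, 15, s, x, 17, r, 3), (24, 15, s, x, 17, r, 33), (24, 15, s, x, 35, m, 17), (24, 15, s, x, 35, m, 18), (24, 15, s, x, 35, m, 28), (24, 15, s, x, 35, m, 3), (24, 15, s, x, 35, m, 33), (32, 2, d, k, 16, s, 18), (32, 2, d, k, 16, s, 19), (32, 2, d, k, 9, z, 18), (32, 2, d, k, 9, z, 19), (32, 2, x, y, 16, s, 18), (32, 2, x, y, 16, s, 19), (32, 2, x, y, 9, z, 18), (32, 2, x, y, 9, z, 19)}.
σ[A != s]: keep tuples satisfying A != s → {(24, 15, s, x, 1, m, 17), (24, 15, s, x, 1, m, 18), (24, 15, s, x, 1, m, 28), (24, 15, s, x, 1, m, 3), (24, 15, s, x, 1, m, 33), (24, 15, s, x, 17, r, 17), (24, 15, s, x, 17, r, 18), (24, 15, s, x, 17, r, 28), (24, 15, s, x, 17, r, 3), (24, 15, s, x, 17, r, 33), (24, 15, s, x, 35, m, 17), (24, 15, s, x, 35, m, 18), (24, 15, s, x, 35, m, 28), (24, 15, s, x, 35, m, 3), (24, 15, s, x, 35, m, 33), (32, 2, d, k, 9, z, 18), (32, 2, d, k, 9, z, 19), (32, 2, x, y, 9, z, 18), (32, 2, x, y, 9, z, 19)}
π_{C, B} gives {(17, x), (18, k), (18, x), (18, y), (19, k), (19, y), (28, x), (3, x), (33, x)} (10 duplicate(s) eliminated).

{(17, x), (18, k), (18, x), (18, y), (19, k), (19, y), (28, x), (3, x), (33, x)}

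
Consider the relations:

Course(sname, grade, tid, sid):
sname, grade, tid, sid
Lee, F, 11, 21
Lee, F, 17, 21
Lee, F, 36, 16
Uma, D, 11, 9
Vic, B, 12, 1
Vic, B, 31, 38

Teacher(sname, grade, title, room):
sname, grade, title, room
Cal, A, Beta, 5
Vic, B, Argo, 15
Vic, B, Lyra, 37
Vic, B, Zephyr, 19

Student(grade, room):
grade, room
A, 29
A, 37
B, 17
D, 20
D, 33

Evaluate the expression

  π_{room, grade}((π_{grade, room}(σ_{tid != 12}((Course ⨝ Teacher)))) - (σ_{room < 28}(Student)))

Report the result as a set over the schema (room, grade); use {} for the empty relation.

Natural join on sname, grade: {(Vic, B, 12, 1, Argo, 15), (Vic, B, 12, 1, Lyra, 37), (Vic, B, 12, 1, Zephyr, 19), (Vic, B, 31, 38, Argo, 15), (Vic, B, 31, 38, Lyra, 37), (Vic, B, 31, 38, Zephyr, 19)}
Selection tid != 12: {(Vic, B, 31, 38, Argo, 15), (Vic, B, 31, 38, Lyra, 37), (Vic, B, 31, 38, Zephyr, 19)}
Projecting to grade, room: {(B, 15), (B, 19), (B, 37)}
Selection room < 28: {(B, 17), (D, 20)}
Taking the difference: {(B, 15), (B, 19), (B, 37)}
Projecting to room, grade: {(15, B), (19, B), (37, B)}

{(15, B), (19, B), (37, B)}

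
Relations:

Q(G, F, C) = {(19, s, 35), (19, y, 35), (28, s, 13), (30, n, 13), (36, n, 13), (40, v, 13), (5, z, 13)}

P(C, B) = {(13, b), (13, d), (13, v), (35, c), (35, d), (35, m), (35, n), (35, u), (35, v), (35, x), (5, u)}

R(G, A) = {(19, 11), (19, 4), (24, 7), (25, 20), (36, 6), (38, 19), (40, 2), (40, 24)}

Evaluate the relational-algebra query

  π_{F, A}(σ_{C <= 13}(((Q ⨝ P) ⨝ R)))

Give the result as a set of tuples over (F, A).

{(n, 6), (v, 2), (v, 24)}

Joining Q and P on C yields {(19, s, 35, c), (19, s, 35, d), (19, s, 35, m), (19, s, 35, n), (19, s, 35, u), (19, s, 35, v), (19, s, 35, x), (19, y, 35, c), (19, y, 35, d), (19, y, 35, m), (19, y, 35, n), (19, y, 35, u), (19, y, 35, v), (19, y, 35, x), (28, s, 13, b), (28, s, 13, d), (28, s, 13, v), (30, n, 13, b), (30, n, 13, d), (30, n, 13, v), (36, n, 13, b), (36, n, 13, d), (36, n, 13, v), (40, v, 13, b), (40, v, 13, d), (40, v, 13, v), (5, z, 13, b), (5, z, 13, d), (5, z, 13, v)}.
Joining (Q ⨝ P) and R on G yields {(19, s, 35, c, 11), (19, s, 35, c, 4), (19, s, 35, d, 11), (19, s, 35, d, 4), (19, s, 35, m, 11), (19, s, 35, m, 4), (19, s, 35, n, 11), (19, s, 35, n, 4), (19, s, 35, u, 11), (19, s, 35, u, 4), (19, s, 35, v, 11), (19, s, 35, v, 4), (19, s, 35, x, 11), (19, s, 35, x, 4), (19, y, 35, c, 11), (19, y, 35, c, 4), (19, y, 35, d, 11), (19, y, 35, d, 4), (19, y, 35, m, 11), (19, y, 35, m, 4), (19, y, 35, n, 11), (19, y, 35, n, 4), (19, y, 35, u, 11), (19, y, 35, u, 4), (19, y, 35, v, 11), (19, y, 35, v, 4), (19, y, 35, x, 11), (19, y, 35, x, 4), (36, n, 13, b, 6), (36, n, 13, d, 6), (36, n, 13, v, 6), (40, v, 13, b, 2), (40, v, 13, b, 24), (40, v, 13, d, 2), (40, v, 13, d, 24), (40, v, 13, v, 2), (40, v, 13, v, 24)}.
σ[C <= 13]: keep tuples satisfying C <= 13 → {(36, n, 13, b, 6), (36, n, 13, d, 6), (36, n, 13, v, 6), (40, v, 13, b, 2), (40, v, 13, b, 24), (40, v, 13, d, 2), (40, v, 13, d, 24), (40, v, 13, v, 2), (40, v, 13, v, 24)}
Projecting to F, A (6 duplicate(s) eliminated): {(n, 6), (v, 2), (v, 24)}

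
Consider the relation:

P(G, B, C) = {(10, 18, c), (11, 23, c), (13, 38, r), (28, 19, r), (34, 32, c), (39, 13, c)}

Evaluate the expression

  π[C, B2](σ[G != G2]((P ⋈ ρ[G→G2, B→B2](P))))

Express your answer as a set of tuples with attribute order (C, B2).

{(c, 13), (c, 18), (c, 23), (c, 32), (r, 19), (r, 38)}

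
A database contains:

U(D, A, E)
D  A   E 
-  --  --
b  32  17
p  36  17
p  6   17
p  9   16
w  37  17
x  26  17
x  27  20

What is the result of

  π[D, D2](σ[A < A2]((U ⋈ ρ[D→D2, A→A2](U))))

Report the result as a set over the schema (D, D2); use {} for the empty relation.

ρ[D→D2, A→A2]: schema becomes (D2, A2, E); tuples unchanged.
Joining U and ρ[D→D2, A→A2](U) on E yields {(b, 32, 17, b, 32), (b, 32, 17, p, 36), (b, 32, 17, p, 6), (b, 32, 17, w, 37), (b, 32, 17, x, 26), (p, 36, 17, b, 32), (p, 36, 17, p, 36), (p, 36, 17, p, 6), (p, 36, 17, w, 37), (p, 36, 17, x, 26), (p, 6, 17, b, 32), (p, 6, 17, p, 36), (p, 6, 17, p, 6), (p, 6, 17, w, 37), (p, 6, 17, x, 26), (p, 9, 16, p, 9), (w, 37, 17, b, 32), (w, 37, 17, p, 36), (w, 37, 17, p, 6), (w, 37, 17, w, 37), (w, 37, 17, x, 26), (x, 26, 17, b, 32), (x, 26, 17, p, 36), (x, 26, 17, p, 6), (x, 26, 17, w, 37), (x, 26, 17, x, 26), (x, 27, 20, x, 27)}.
σ[A < A2]: keep tuples satisfying A < A2 → {(b, 32, 17, p, 36), (b, 32, 17, w, 37), (p, 36, 17, w, 37), (p, 6, 17, b, 32), (p, 6, 17, p, 36), (p, 6, 17, w, 37), (p, 6, 17, x, 26), (x, 26, 17, b, 32), (x, 26, 17, p, 36), (x, 26, 17, w, 37)}
π[D, D2]: project onto (D, D2) (1 duplicate(s) eliminated) → {(b, p), (b, w), (p, b), (p, p), (p, w), (p, x), (x, b), (x, p), (x, w)}

{(b, p), (b, w), (p, b), (p, p), (p, w), (p, x), (x, b), (x, p), (x, w)}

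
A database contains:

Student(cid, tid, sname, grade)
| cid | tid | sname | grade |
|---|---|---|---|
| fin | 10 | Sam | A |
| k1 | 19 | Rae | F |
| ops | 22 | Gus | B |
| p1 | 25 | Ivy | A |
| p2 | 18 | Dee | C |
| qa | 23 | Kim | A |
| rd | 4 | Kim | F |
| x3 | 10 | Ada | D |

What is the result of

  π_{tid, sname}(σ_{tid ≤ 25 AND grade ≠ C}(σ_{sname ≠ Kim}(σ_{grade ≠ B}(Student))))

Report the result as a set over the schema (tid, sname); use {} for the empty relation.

Selection grade ≠ B: {(fin, 10, Sam, A), (k1, 19, Rae, F), (p1, 25, Ivy, A), (p2, 18, Dee, C), (qa, 23, Kim, A), (rd, 4, Kim, F), (x3, 10, Ada, D)}
Selection sname ≠ Kim: {(fin, 10, Sam, A), (k1, 19, Rae, F), (p1, 25, Ivy, A), (p2, 18, Dee, C), (x3, 10, Ada, D)}
Selection tid ≤ 25 AND grade ≠ C: {(fin, 10, Sam, A), (k1, 19, Rae, F), (p1, 25, Ivy, A), (x3, 10, Ada, D)}
Keep only column(s) tid, sname: {(10, Ada), (10, Sam), (19, Rae), (25, Ivy)}

{(10, Ada), (10, Sam), (19, Rae), (25, Ivy)}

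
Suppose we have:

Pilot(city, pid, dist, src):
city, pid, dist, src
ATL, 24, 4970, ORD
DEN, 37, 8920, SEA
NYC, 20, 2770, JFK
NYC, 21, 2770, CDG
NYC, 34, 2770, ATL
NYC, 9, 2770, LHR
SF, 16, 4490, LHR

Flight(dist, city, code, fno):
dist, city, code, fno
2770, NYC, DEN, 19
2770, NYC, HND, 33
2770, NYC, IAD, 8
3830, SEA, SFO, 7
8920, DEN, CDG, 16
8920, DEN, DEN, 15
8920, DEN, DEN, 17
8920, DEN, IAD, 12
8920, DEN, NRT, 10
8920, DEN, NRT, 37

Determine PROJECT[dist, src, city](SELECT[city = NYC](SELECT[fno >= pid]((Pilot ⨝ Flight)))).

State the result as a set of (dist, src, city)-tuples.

{(2770, CDG, NYC), (2770, JFK, NYC), (2770, LHR, NYC)}

Pilot ⋈ Flight (natural join on city, dist): {(DEN, 37, 8920, SEA, CDG, 16), (DEN, 37, 8920, SEA, DEN, 15), (DEN, 37, 8920, SEA, DEN, 17), (DEN, 37, 8920, SEA, IAD, 12), (DEN, 37, 8920, SEA, NRT, 10), (DEN, 37, 8920, SEA, NRT, 37), (NYC, 20, 2770, JFK, DEN, 19), (NYC, 20, 2770, JFK, HND, 33), (NYC, 20, 2770, JFK, IAD, 8), (NYC, 21, 2770, CDG, DEN, 19), (NYC, 21, 2770, CDG, HND, 33), (NYC, 21, 2770, CDG, IAD, 8), (NYC, 34, 2770, ATL, DEN, 19), (NYC, 34, 2770, ATL, HND, 33), (NYC, 34, 2770, ATL, IAD, 8), (NYC, 9, 2770, LHR, DEN, 19), (NYC, 9, 2770, LHR, HND, 33), (NYC, 9, 2770, LHR, IAD, 8)}
Apply σ_{fno >= pid}; surviving tuples: {(DEN, 37, 8920, SEA, NRT, 37), (NYC, 20, 2770, JFK, HND, 33), (NYC, 21, 2770, CDG, HND, 33), (NYC, 9, 2770, LHR, DEN, 19), (NYC, 9, 2770, LHR, HND, 33)}
Apply σ_{city = NYC}; surviving tuples: {(NYC, 20, 2770, JFK, HND, 33), (NYC, 21, 2770, CDG, HND, 33), (NYC, 9, 2770, LHR, DEN, 19), (NYC, 9, 2770, LHR, HND, 33)}
Projecting to dist, src, city (1 duplicate(s) eliminated): {(2770, CDG, NYC), (2770, JFK, NYC), (2770, LHR, NYC)}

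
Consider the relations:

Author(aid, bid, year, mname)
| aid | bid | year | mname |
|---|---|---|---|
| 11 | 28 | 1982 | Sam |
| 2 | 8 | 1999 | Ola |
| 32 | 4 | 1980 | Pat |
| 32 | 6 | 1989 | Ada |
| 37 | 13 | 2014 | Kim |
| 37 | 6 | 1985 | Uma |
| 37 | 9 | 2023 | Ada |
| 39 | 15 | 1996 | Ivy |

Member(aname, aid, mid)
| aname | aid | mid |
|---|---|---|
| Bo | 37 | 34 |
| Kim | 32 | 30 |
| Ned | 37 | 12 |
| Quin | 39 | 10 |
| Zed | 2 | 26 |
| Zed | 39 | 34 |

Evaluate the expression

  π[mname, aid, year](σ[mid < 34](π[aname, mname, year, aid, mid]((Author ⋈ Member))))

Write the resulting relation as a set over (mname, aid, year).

{(Ada, 32, 1989), (Ada, 37, 2023), (Ivy, 39, 1996), (Kim, 37, 2014), (Ola, 2, 1999), (Pat, 32, 1980), (Uma, 37, 1985)}

Author ⋈ Member (natural join on aid): {(2, 8, 1999, Ola, Zed, 26), (32, 4, 1980, Pat, Kim, 30), (32, 6, 1989, Ada, Kim, 30), (37, 13, 2014, Kim, Bo, 34), (37, 13, 2014, Kim, Ned, 12), (37, 6, 1985, Uma, Bo, 34), (37, 6, 1985, Uma, Ned, 12), (37, 9, 2023, Ada, Bo, 34), (37, 9, 2023, Ada, Ned, 12), (39, 15, 1996, Ivy, Quin, 10), (39, 15, 1996, Ivy, Zed, 34)}
Projecting to aname, mname, year, aid, mid: {(Bo, Ada, 2023, 37, 34), (Bo, Kim, 2014, 37, 34), (Bo, Uma, 1985, 37, 34), (Kim, Ada, 1989, 32, 30), (Kim, Pat, 1980, 32, 30), (Ned, Ada, 2023, 37, 12), (Ned, Kim, 2014, 37, 12), (Ned, Uma, 1985, 37, 12), (Quin, Ivy, 1996, 39, 10), (Zed, Ivy, 1996, 39, 34), (Zed, Ola, 1999, 2, 26)}
σ[mid < 34]: keep tuples satisfying mid < 34 → {(Kim, Ada, 1989, 32, 30), (Kim, Pat, 1980, 32, 30), (Ned, Ada, 2023, 37, 12), (Ned, Kim, 2014, 37, 12), (Ned, Uma, 1985, 37, 12), (Quin, Ivy, 1996, 39, 10), (Zed, Ola, 1999, 2, 26)}
Projecting to mname, aid, year: {(Ada, 32, 1989), (Ada, 37, 2023), (Ivy, 39, 1996), (Kim, 37, 2014), (Ola, 2, 1999), (Pat, 32, 1980), (Uma, 37, 1985)}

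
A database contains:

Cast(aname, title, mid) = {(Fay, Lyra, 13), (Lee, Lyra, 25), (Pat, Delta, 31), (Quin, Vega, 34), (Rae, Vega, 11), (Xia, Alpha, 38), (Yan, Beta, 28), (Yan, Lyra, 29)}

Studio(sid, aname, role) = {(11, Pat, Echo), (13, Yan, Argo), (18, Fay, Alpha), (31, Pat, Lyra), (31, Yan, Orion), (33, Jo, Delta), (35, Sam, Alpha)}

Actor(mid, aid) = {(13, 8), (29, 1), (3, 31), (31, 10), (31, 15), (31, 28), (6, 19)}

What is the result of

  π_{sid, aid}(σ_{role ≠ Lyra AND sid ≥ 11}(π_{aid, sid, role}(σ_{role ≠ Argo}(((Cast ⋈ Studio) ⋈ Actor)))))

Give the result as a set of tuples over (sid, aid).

Joining Cast and Studio on aname yields {(Fay, Lyra, 13, 18, Alpha), (Pat, Delta, 31, 11, Echo), (Pat, Delta, 31, 31, Lyra), (Yan, Beta, 28, 13, Argo), (Yan, Beta, 28, 31, Orion), (Yan, Lyra, 29, 13, Argo), (Yan, Lyra, 29, 31, Orion)}.
Joining (Cast ⋈ Studio) and Actor on mid yields {(Fay, Lyra, 13, 18, Alpha, 8), (Pat, Delta, 31, 11, Echo, 10), (Pat, Delta, 31, 11, Echo, 15), (Pat, Delta, 31, 11, Echo, 28), (Pat, Delta, 31, 31, Lyra, 10), (Pat, Delta, 31, 31, Lyra, 15), (Pat, Delta, 31, 31, Lyra, 28), (Yan, Lyra, 29, 13, Argo, 1), (Yan, Lyra, 29, 31, Orion, 1)}.
Apply σ_{role ≠ Argo}; surviving tuples: {(Fay, Lyra, 13, 18, Alpha, 8), (Pat, Delta, 31, 11, Echo, 10), (Pat, Delta, 31, 11, Echo, 15), (Pat, Delta, 31, 11, Echo, 28), (Pat, Delta, 31, 31, Lyra, 10), (Pat, Delta, 31, 31, Lyra, 15), (Pat, Delta, 31, 31, Lyra, 28), (Yan, Lyra, 29, 31, Orion, 1)}
π[aid, sid, role]: project onto (aid, sid, role) → {(1, 31, Orion), (10, 11, Echo), (10, 31, Lyra), (15, 11, Echo), (15, 31, Lyra), (28, 11, Echo), (28, 31, Lyra), (8, 18, Alpha)}
Apply σ_{role ≠ Lyra AND sid ≥ 11}; surviving tuples: {(1, 31, Orion), (10, 11, Echo), (15, 11, Echo), (28, 11, Echo), (8, 18, Alpha)}
π[sid, aid]: project onto (sid, aid) → {(11, 10), (11, 15), (11, 28), (18, 8), (31, 1)}

{(11, 10), (11, 15), (11, 28), (18, 8), (31, 1)}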